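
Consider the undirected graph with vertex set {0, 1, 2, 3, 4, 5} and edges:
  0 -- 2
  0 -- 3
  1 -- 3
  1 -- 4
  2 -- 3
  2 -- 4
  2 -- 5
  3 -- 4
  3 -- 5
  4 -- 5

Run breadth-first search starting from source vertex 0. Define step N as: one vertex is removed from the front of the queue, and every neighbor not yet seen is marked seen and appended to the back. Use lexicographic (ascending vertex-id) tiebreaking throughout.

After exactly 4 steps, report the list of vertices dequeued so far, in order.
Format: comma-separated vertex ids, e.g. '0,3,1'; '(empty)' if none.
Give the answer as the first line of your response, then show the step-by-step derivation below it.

0,2,3,4

step 1: dequeue 0; queue=[2,3]; order=0
step 2: dequeue 2; queue=[3,4,5]; order=0,2
step 3: dequeue 3; queue=[4,5,1]; order=0,2,3
step 4: dequeue 4; queue=[5,1]; order=0,2,3,4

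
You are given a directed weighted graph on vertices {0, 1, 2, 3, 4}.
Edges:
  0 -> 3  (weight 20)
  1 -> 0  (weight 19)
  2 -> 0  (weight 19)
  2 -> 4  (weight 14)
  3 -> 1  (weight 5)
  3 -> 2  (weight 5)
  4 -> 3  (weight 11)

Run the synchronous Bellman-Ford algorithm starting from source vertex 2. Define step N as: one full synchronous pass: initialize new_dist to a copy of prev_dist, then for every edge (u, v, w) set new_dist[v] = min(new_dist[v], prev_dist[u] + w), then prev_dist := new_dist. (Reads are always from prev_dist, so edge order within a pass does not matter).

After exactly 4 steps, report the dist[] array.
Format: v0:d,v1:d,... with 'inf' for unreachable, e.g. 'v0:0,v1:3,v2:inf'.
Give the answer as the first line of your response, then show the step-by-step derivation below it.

v0:19,v1:30,v2:0,v3:25,v4:14

step 1: dist = v0:19,v1:inf,v2:0,v3:inf,v4:14
step 2: dist = v0:19,v1:inf,v2:0,v3:25,v4:14
step 3: dist = v0:19,v1:30,v2:0,v3:25,v4:14
step 4: dist = v0:19,v1:30,v2:0,v3:25,v4:14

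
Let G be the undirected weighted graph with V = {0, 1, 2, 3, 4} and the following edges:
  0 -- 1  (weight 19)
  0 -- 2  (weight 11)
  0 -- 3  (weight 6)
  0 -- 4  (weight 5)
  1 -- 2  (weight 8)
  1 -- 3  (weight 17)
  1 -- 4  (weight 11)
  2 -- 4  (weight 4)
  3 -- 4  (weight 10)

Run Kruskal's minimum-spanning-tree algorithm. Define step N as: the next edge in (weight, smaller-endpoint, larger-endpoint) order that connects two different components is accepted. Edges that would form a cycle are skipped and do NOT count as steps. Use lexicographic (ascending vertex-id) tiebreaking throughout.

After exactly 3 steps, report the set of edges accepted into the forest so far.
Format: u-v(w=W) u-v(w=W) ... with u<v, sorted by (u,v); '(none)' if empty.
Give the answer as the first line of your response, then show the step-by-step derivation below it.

0-3(w=6) 0-4(w=5) 2-4(w=4)

step 1: add edge 2-4 (w=4); MST = {2-4(w=4)}
step 2: add edge 0-4 (w=5); MST = {0-4(w=5) 2-4(w=4)}
step 3: add edge 0-3 (w=6); MST = {0-3(w=6) 0-4(w=5) 2-4(w=4)}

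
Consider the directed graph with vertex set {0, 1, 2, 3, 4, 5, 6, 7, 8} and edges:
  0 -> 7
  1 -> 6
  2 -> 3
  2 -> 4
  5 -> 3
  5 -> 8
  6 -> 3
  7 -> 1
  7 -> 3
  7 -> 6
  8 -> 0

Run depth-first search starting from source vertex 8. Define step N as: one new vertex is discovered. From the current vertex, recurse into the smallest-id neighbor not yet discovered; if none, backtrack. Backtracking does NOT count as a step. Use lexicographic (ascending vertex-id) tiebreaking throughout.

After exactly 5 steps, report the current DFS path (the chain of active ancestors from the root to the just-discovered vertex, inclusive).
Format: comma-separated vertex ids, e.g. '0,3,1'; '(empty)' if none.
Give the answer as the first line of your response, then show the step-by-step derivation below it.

8,0,7,1,6

step 1: discover 8; path=8; order=8
step 2: discover 0; path=8>0; order=8,0
step 3: discover 7; path=8>0>7; order=8,0,7
step 4: discover 1; path=8>0>7>1; order=8,0,7,1
step 5: discover 6; path=8>0>7>1>6; order=8,0,7,1,6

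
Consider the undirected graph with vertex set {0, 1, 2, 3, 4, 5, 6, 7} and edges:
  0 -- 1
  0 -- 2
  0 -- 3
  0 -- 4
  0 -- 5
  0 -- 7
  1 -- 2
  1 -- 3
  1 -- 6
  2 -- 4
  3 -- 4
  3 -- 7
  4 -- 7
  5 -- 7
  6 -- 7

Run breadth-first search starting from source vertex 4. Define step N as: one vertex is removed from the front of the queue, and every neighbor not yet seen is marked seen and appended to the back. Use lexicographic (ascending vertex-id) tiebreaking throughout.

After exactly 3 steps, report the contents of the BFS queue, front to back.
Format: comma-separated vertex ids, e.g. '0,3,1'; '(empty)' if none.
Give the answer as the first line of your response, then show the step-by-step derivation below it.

3,7,1,5

step 1: dequeue 4; queue=[0,2,3,7]; order=4
step 2: dequeue 0; queue=[2,3,7,1,5]; order=4,0
step 3: dequeue 2; queue=[3,7,1,5]; order=4,0,2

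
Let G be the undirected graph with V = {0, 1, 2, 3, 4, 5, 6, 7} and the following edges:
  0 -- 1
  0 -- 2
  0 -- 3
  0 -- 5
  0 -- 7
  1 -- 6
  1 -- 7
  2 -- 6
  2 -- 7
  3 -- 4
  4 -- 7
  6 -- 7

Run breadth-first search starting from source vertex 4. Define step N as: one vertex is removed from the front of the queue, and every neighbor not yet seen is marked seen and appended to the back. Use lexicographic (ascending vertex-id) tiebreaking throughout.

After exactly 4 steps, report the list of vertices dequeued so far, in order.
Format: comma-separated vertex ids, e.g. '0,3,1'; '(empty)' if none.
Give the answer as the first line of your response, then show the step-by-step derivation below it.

4,3,7,0

step 1: dequeue 4; queue=[3,7]; order=4
step 2: dequeue 3; queue=[7,0]; order=4,3
step 3: dequeue 7; queue=[0,1,2,6]; order=4,3,7
step 4: dequeue 0; queue=[1,2,6,5]; order=4,3,7,0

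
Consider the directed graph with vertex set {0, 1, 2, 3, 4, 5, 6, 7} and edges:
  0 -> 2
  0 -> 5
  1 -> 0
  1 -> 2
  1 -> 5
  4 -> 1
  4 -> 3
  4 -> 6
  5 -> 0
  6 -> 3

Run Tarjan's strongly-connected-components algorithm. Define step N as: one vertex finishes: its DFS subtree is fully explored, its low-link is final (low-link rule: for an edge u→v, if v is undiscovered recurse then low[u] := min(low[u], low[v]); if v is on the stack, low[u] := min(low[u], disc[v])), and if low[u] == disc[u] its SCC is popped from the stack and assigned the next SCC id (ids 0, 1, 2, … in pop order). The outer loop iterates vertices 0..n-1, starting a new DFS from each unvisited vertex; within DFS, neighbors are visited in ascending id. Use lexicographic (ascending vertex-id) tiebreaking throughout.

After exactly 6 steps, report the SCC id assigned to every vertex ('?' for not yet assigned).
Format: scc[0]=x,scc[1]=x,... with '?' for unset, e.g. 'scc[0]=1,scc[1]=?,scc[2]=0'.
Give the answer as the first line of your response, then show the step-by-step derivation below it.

scc[0]=1,scc[1]=2,scc[2]=0,scc[3]=3,scc[4]=?,scc[5]=1,scc[6]=4,scc[7]=?

step 1: low=(low[0]=0,low[1]=?,low[2]=1,low[3]=?,low[4]=?,low[5]=?,low[6]=?,low[7]=?); scc=(scc[0]=?,scc[1]=?,scc[2]=0,scc[3]=?,scc[4]=?,scc[5]=?,scc[6]=?,scc[7]=?)
step 2: low=(low[0]=0,low[1]=?,low[2]=1,low[3]=?,low[4]=?,low[5]=0,low[6]=?,low[7]=?); scc=(scc[0]=?,scc[1]=?,scc[2]=0,scc[3]=?,scc[4]=?,scc[5]=?,scc[6]=?,scc[7]=?)
step 3: low=(low[0]=0,low[1]=?,low[2]=1,low[3]=?,low[4]=?,low[5]=0,low[6]=?,low[7]=?); scc=(scc[0]=1,scc[1]=?,scc[2]=0,scc[3]=?,scc[4]=?,scc[5]=1,scc[6]=?,scc[7]=?)
step 4: low=(low[0]=0,low[1]=3,low[2]=1,low[3]=?,low[4]=?,low[5]=0,low[6]=?,low[7]=?); scc=(scc[0]=1,scc[1]=2,scc[2]=0,scc[3]=?,scc[4]=?,scc[5]=1,scc[6]=?,scc[7]=?)
step 5: low=(low[0]=0,low[1]=3,low[2]=1,low[3]=4,low[4]=?,low[5]=0,low[6]=?,low[7]=?); scc=(scc[0]=1,scc[1]=2,scc[2]=0,scc[3]=3,scc[4]=?,scc[5]=1,scc[6]=?,scc[7]=?)
step 6: low=(low[0]=0,low[1]=3,low[2]=1,low[3]=4,low[4]=5,low[5]=0,low[6]=6,low[7]=?); scc=(scc[0]=1,scc[1]=2,scc[2]=0,scc[3]=3,scc[4]=?,scc[5]=1,scc[6]=4,scc[7]=?)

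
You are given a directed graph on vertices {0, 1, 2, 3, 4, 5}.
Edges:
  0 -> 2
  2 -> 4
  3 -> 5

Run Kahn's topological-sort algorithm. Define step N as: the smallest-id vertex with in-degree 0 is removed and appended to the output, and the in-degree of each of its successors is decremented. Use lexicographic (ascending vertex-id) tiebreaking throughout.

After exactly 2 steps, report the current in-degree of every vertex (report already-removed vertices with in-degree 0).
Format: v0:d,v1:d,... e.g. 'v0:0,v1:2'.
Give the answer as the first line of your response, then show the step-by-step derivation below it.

v0:0,v1:0,v2:0,v3:0,v4:1,v5:1

step 1: output 0; order=[0]; indeg=(0,0,0,0,1,1)
step 2: output 1; order=[0,1]; indeg=(0,0,0,0,1,1)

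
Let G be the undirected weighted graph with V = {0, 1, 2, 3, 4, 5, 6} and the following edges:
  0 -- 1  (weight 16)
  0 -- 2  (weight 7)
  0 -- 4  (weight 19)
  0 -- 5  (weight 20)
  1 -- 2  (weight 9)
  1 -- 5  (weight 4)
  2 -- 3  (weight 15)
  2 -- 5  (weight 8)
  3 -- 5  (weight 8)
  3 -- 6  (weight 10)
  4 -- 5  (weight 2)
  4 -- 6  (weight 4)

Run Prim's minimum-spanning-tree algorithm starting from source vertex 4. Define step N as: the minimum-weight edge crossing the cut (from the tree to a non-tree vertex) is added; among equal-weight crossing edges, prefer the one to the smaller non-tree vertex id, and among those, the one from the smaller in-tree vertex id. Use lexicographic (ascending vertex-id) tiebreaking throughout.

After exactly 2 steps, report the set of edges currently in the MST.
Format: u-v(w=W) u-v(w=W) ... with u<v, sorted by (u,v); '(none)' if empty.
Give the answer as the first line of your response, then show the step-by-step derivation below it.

1-5(w=4) 4-5(w=2)

step 1: add edge 4-5 (w=2); MST = {4-5(w=2)}
step 2: add edge 1-5 (w=4); MST = {1-5(w=4) 4-5(w=2)}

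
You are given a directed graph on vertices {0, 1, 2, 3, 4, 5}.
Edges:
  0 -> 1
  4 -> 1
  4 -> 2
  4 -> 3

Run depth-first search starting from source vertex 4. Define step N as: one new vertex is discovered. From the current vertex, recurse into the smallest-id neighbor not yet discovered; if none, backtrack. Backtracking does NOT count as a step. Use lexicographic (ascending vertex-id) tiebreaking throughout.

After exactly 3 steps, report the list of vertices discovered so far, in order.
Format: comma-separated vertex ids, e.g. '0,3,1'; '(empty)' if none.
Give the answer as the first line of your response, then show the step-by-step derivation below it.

4,1,2

step 1: discover 4; path=4; order=4
step 2: discover 1; path=4>1; order=4,1
step 3: discover 2; path=4>2; order=4,1,2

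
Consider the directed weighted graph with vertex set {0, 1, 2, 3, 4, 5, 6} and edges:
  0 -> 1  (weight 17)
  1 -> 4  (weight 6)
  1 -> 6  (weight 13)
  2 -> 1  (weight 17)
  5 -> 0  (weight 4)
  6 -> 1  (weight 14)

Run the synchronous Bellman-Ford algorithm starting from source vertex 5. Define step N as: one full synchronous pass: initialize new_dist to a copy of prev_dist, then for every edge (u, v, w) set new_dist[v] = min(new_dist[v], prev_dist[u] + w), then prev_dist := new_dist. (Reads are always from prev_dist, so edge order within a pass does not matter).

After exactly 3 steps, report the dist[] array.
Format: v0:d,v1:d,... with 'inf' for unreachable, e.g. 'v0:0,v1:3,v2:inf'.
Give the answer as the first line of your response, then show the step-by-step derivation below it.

v0:4,v1:21,v2:inf,v3:inf,v4:27,v5:0,v6:34

step 1: dist = v0:4,v1:inf,v2:inf,v3:inf,v4:inf,v5:0,v6:inf
step 2: dist = v0:4,v1:21,v2:inf,v3:inf,v4:inf,v5:0,v6:inf
step 3: dist = v0:4,v1:21,v2:inf,v3:inf,v4:27,v5:0,v6:34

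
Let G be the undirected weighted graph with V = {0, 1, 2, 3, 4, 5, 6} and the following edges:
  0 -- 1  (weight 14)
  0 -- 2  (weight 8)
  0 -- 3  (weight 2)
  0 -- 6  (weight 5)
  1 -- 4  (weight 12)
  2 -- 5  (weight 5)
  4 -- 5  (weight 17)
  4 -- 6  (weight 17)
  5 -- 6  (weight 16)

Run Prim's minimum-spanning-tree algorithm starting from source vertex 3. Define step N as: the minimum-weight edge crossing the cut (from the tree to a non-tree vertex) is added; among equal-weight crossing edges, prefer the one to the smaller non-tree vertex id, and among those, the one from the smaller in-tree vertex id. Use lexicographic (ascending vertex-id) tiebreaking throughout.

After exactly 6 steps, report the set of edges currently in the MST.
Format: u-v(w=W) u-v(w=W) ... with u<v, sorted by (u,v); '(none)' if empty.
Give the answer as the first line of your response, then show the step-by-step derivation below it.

0-1(w=14) 0-2(w=8) 0-3(w=2) 0-6(w=5) 1-4(w=12) 2-5(w=5)

step 1: add edge 0-3 (w=2); MST = {0-3(w=2)}
step 2: add edge 0-6 (w=5); MST = {0-3(w=2) 0-6(w=5)}
step 3: add edge 0-2 (w=8); MST = {0-2(w=8) 0-3(w=2) 0-6(w=5)}
step 4: add edge 2-5 (w=5); MST = {0-2(w=8) 0-3(w=2) 0-6(w=5) 2-5(w=5)}
step 5: add edge 0-1 (w=14); MST = {0-1(w=14) 0-2(w=8) 0-3(w=2) 0-6(w=5) 2-5(w=5)}
step 6: add edge 1-4 (w=12); MST = {0-1(w=14) 0-2(w=8) 0-3(w=2) 0-6(w=5) 1-4(w=12) 2-5(w=5)}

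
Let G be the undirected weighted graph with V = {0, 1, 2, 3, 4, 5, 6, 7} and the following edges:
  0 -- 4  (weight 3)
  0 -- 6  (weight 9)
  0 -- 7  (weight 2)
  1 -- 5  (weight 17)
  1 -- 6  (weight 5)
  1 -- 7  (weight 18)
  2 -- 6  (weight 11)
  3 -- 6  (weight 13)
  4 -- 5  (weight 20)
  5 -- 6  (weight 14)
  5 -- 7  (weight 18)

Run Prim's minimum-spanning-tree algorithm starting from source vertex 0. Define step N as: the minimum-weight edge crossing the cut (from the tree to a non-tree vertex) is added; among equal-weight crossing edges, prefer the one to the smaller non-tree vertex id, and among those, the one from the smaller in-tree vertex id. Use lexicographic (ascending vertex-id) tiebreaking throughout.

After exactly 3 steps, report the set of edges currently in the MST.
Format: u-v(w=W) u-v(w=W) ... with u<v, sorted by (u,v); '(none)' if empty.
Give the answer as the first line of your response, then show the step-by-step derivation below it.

0-4(w=3) 0-6(w=9) 0-7(w=2)

step 1: add edge 0-7 (w=2); MST = {0-7(w=2)}
step 2: add edge 0-4 (w=3); MST = {0-4(w=3) 0-7(w=2)}
step 3: add edge 0-6 (w=9); MST = {0-4(w=3) 0-6(w=9) 0-7(w=2)}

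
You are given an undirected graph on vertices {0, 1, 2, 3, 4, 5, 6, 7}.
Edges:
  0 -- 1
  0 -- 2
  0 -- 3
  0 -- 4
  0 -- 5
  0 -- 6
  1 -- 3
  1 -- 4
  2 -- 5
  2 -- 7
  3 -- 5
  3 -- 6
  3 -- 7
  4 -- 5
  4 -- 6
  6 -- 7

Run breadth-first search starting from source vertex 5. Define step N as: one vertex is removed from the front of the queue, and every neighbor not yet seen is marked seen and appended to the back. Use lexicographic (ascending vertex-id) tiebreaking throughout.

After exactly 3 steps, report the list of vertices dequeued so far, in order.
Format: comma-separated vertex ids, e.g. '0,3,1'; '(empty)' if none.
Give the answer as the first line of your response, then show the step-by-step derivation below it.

5,0,2

step 1: dequeue 5; queue=[0,2,3,4]; order=5
step 2: dequeue 0; queue=[2,3,4,1,6]; order=5,0
step 3: dequeue 2; queue=[3,4,1,6,7]; order=5,0,2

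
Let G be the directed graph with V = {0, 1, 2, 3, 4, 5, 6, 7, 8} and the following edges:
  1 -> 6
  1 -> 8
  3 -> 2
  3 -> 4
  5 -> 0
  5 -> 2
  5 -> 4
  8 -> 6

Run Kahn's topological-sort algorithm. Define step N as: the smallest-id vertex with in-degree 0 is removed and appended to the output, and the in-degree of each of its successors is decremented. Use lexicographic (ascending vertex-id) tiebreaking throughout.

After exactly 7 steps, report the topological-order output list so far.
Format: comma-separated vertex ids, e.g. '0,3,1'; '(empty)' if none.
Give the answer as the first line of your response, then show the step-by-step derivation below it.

1,3,5,0,2,4,7

step 1: output 1; order=[1]; indeg=(1,0,2,0,2,0,1,0,0)
step 2: output 3; order=[1,3]; indeg=(1,0,1,0,1,0,1,0,0)
step 3: output 5; order=[1,3,5]; indeg=(0,0,0,0,0,0,1,0,0)
step 4: output 0; order=[1,3,5,0]; indeg=(0,0,0,0,0,0,1,0,0)
step 5: output 2; order=[1,3,5,0,2]; indeg=(0,0,0,0,0,0,1,0,0)
step 6: output 4; order=[1,3,5,0,2,4]; indeg=(0,0,0,0,0,0,1,0,0)
step 7: output 7; order=[1,3,5,0,2,4,7]; indeg=(0,0,0,0,0,0,1,0,0)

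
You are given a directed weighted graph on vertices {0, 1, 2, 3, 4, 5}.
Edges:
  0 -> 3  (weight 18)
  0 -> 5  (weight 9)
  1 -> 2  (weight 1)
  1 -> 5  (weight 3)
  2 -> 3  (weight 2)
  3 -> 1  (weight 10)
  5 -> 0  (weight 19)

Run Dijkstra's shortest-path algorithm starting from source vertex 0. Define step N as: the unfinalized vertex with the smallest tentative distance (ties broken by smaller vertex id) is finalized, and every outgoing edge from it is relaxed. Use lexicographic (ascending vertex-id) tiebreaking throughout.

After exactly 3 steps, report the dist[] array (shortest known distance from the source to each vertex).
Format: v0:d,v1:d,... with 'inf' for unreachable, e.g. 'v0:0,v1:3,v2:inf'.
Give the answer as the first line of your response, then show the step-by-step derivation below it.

v0:0,v1:28,v2:inf,v3:18,v4:inf,v5:9

step 1: dist = v0:0,v1:inf,v2:inf,v3:18,v4:inf,v5:9
step 2: dist = v0:0,v1:inf,v2:inf,v3:18,v4:inf,v5:9
step 3: dist = v0:0,v1:28,v2:inf,v3:18,v4:inf,v5:9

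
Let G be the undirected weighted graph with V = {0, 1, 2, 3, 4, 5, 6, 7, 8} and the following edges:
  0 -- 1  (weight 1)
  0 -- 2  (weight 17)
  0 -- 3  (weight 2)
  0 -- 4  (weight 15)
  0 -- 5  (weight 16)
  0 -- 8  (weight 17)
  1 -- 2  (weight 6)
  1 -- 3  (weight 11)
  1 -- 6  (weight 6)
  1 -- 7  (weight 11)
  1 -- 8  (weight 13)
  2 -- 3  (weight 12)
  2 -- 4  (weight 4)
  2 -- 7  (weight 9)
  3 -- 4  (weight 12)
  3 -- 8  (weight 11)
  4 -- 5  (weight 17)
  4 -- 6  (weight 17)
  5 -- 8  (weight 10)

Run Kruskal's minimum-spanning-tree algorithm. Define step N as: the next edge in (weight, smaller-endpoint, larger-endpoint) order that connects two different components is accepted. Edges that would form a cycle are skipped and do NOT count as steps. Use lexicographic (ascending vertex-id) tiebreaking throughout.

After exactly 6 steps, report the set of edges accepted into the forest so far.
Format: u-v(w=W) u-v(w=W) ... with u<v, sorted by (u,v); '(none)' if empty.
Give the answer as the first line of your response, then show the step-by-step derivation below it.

0-1(w=1) 0-3(w=2) 1-2(w=6) 1-6(w=6) 2-4(w=4) 2-7(w=9)

step 1: add edge 0-1 (w=1); MST = {0-1(w=1)}
step 2: add edge 0-3 (w=2); MST = {0-1(w=1) 0-3(w=2)}
step 3: add edge 2-4 (w=4); MST = {0-1(w=1) 0-3(w=2) 2-4(w=4)}
step 4: add edge 1-2 (w=6); MST = {0-1(w=1) 0-3(w=2) 1-2(w=6) 2-4(w=4)}
step 5: add edge 1-6 (w=6); MST = {0-1(w=1) 0-3(w=2) 1-2(w=6) 1-6(w=6) 2-4(w=4)}
step 6: add edge 2-7 (w=9); MST = {0-1(w=1) 0-3(w=2) 1-2(w=6) 1-6(w=6) 2-4(w=4) 2-7(w=9)}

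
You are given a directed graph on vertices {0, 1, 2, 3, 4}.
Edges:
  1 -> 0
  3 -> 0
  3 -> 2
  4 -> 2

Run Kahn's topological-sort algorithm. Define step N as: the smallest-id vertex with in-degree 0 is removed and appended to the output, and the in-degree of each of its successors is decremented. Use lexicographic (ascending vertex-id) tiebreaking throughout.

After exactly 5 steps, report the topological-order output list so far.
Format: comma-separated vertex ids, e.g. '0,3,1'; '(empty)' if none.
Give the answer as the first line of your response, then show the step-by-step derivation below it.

1,3,0,4,2

step 1: output 1; order=[1]; indeg=(1,0,2,0,0)
step 2: output 3; order=[1,3]; indeg=(0,0,1,0,0)
step 3: output 0; order=[1,3,0]; indeg=(0,0,1,0,0)
step 4: output 4; order=[1,3,0,4]; indeg=(0,0,0,0,0)
step 5: output 2; order=[1,3,0,4,2]; indeg=(0,0,0,0,0)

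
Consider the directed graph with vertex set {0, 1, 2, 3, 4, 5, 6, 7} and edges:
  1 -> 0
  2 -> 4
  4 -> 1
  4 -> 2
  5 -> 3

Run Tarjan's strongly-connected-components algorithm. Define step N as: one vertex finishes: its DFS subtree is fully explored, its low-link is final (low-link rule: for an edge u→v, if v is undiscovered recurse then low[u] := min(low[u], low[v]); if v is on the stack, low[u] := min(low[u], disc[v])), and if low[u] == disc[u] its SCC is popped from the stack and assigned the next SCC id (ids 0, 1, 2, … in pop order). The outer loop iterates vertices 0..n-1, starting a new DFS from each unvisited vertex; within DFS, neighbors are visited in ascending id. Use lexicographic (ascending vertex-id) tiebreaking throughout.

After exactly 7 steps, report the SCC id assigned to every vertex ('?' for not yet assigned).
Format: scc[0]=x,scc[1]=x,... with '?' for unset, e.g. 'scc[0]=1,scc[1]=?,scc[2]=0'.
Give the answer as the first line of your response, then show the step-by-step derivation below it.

scc[0]=0,scc[1]=1,scc[2]=2,scc[3]=3,scc[4]=2,scc[5]=4,scc[6]=5,scc[7]=?

step 1: low=(low[0]=0,low[1]=?,low[2]=?,low[3]=?,low[4]=?,low[5]=?,low[6]=?,low[7]=?); scc=(scc[0]=0,scc[1]=?,scc[2]=?,scc[3]=?,scc[4]=?,scc[5]=?,scc[6]=?,scc[7]=?)
step 2: low=(low[0]=0,low[1]=1,low[2]=?,low[3]=?,low[4]=?,low[5]=?,low[6]=?,low[7]=?); scc=(scc[0]=0,scc[1]=1,scc[2]=?,scc[3]=?,scc[4]=?,scc[5]=?,scc[6]=?,scc[7]=?)
step 3: low=(low[0]=0,low[1]=1,low[2]=2,low[3]=?,low[4]=2,low[5]=?,low[6]=?,low[7]=?); scc=(scc[0]=0,scc[1]=1,scc[2]=?,scc[3]=?,scc[4]=?,scc[5]=?,scc[6]=?,scc[7]=?)
step 4: low=(low[0]=0,low[1]=1,low[2]=2,low[3]=?,low[4]=2,low[5]=?,low[6]=?,low[7]=?); scc=(scc[0]=0,scc[1]=1,scc[2]=2,scc[3]=?,scc[4]=2,scc[5]=?,scc[6]=?,scc[7]=?)
step 5: low=(low[0]=0,low[1]=1,low[2]=2,low[3]=4,low[4]=2,low[5]=?,low[6]=?,low[7]=?); scc=(scc[0]=0,scc[1]=1,scc[2]=2,scc[3]=3,scc[4]=2,scc[5]=?,scc[6]=?,scc[7]=?)
step 6: low=(low[0]=0,low[1]=1,low[2]=2,low[3]=4,low[4]=2,low[5]=5,low[6]=?,low[7]=?); scc=(scc[0]=0,scc[1]=1,scc[2]=2,scc[3]=3,scc[4]=2,scc[5]=4,scc[6]=?,scc[7]=?)
step 7: low=(low[0]=0,low[1]=1,low[2]=2,low[3]=4,low[4]=2,low[5]=5,low[6]=6,low[7]=?); scc=(scc[0]=0,scc[1]=1,scc[2]=2,scc[3]=3,scc[4]=2,scc[5]=4,scc[6]=5,scc[7]=?)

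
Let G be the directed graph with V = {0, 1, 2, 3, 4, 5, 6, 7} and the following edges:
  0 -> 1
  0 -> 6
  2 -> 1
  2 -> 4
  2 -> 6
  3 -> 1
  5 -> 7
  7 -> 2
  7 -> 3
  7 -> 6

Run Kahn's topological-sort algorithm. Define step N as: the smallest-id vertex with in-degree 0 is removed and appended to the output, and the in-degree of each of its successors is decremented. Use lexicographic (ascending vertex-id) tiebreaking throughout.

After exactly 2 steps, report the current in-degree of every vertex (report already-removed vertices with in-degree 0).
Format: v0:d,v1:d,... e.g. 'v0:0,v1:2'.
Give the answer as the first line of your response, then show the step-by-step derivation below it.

v0:0,v1:2,v2:1,v3:1,v4:1,v5:0,v6:2,v7:0

step 1: output 0; order=[0]; indeg=(0,2,1,1,1,0,2,1)
step 2: output 5; order=[0,5]; indeg=(0,2,1,1,1,0,2,0)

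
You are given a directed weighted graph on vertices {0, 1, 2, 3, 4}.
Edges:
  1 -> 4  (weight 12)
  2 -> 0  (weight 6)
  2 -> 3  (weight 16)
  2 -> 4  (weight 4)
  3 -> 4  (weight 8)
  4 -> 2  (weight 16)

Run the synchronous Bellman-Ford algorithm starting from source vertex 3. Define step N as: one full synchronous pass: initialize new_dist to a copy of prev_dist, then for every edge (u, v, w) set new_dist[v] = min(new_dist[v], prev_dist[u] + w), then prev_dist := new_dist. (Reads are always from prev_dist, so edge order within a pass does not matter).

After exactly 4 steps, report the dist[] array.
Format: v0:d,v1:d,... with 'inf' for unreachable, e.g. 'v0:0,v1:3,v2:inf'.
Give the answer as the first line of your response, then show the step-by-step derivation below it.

v0:30,v1:inf,v2:24,v3:0,v4:8

step 1: dist = v0:inf,v1:inf,v2:inf,v3:0,v4:8
step 2: dist = v0:inf,v1:inf,v2:24,v3:0,v4:8
step 3: dist = v0:30,v1:inf,v2:24,v3:0,v4:8
step 4: dist = v0:30,v1:inf,v2:24,v3:0,v4:8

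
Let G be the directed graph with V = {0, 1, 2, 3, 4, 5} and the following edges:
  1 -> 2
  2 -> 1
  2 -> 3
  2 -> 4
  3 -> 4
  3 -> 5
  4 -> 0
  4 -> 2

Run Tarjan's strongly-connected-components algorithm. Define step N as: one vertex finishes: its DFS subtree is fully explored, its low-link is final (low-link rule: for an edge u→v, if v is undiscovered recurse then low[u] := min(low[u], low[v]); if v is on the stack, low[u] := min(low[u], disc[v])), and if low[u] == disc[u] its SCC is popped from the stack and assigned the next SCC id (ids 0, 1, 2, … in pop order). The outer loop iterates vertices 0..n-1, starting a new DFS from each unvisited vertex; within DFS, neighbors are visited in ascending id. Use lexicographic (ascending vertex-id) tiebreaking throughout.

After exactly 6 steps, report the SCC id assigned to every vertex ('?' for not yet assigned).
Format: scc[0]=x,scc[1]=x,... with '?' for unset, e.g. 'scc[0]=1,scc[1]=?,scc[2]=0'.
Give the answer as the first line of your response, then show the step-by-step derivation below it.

scc[0]=0,scc[1]=2,scc[2]=2,scc[3]=2,scc[4]=2,scc[5]=1

step 1: low=(low[0]=0,low[1]=?,low[2]=?,low[3]=?,low[4]=?,low[5]=?); scc=(scc[0]=0,scc[1]=?,scc[2]=?,scc[3]=?,scc[4]=?,scc[5]=?)
step 2: low=(low[0]=0,low[1]=1,low[2]=1,low[3]=3,low[4]=2,low[5]=?); scc=(scc[0]=0,scc[1]=?,scc[2]=?,scc[3]=?,scc[4]=?,scc[5]=?)
step 3: low=(low[0]=0,low[1]=1,low[2]=1,low[3]=2,low[4]=2,low[5]=5); scc=(scc[0]=0,scc[1]=?,scc[2]=?,scc[3]=?,scc[4]=?,scc[5]=1)
step 4: low=(low[0]=0,low[1]=1,low[2]=1,low[3]=2,low[4]=2,low[5]=5); scc=(scc[0]=0,scc[1]=?,scc[2]=?,scc[3]=?,scc[4]=?,scc[5]=1)
step 5: low=(low[0]=0,low[1]=1,low[2]=1,low[3]=2,low[4]=2,low[5]=5); scc=(scc[0]=0,scc[1]=?,scc[2]=?,scc[3]=?,scc[4]=?,scc[5]=1)
step 6: low=(low[0]=0,low[1]=1,low[2]=1,low[3]=2,low[4]=2,low[5]=5); scc=(scc[0]=0,scc[1]=2,scc[2]=2,scc[3]=2,scc[4]=2,scc[5]=1)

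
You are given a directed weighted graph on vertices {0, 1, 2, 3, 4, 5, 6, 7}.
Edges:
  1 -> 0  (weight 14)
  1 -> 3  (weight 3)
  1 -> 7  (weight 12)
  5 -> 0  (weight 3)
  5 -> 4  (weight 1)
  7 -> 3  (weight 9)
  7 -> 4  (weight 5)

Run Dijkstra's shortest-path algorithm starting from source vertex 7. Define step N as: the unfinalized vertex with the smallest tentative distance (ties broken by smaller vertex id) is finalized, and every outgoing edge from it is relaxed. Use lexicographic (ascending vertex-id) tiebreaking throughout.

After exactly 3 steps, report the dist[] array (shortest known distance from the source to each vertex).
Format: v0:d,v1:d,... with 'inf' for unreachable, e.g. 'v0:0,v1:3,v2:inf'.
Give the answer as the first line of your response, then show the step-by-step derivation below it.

v0:inf,v1:inf,v2:inf,v3:9,v4:5,v5:inf,v6:inf,v7:0

step 1: dist = v0:inf,v1:inf,v2:inf,v3:9,v4:5,v5:inf,v6:inf,v7:0
step 2: dist = v0:inf,v1:inf,v2:inf,v3:9,v4:5,v5:inf,v6:inf,v7:0
step 3: dist = v0:inf,v1:inf,v2:inf,v3:9,v4:5,v5:inf,v6:inf,v7:0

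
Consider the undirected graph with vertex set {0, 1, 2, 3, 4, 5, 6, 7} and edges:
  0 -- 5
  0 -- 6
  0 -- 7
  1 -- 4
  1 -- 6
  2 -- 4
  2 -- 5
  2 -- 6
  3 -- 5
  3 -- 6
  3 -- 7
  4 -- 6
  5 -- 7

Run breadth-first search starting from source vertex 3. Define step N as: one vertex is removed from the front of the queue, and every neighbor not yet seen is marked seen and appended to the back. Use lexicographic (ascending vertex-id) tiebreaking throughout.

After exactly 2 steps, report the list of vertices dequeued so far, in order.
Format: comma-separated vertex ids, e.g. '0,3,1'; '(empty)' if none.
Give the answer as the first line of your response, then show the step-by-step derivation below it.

3,5

step 1: dequeue 3; queue=[5,6,7]; order=3
step 2: dequeue 5; queue=[6,7,0,2]; order=3,5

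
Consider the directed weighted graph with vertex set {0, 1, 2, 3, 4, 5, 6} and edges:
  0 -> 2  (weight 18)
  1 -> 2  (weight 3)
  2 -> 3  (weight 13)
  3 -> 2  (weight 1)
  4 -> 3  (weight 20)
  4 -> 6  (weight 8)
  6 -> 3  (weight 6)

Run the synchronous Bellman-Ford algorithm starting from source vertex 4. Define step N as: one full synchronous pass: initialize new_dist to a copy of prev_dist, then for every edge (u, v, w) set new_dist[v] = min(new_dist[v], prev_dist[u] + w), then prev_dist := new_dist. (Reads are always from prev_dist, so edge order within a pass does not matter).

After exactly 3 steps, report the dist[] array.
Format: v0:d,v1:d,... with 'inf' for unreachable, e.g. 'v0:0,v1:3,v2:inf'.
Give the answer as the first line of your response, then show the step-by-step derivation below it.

v0:inf,v1:inf,v2:15,v3:14,v4:0,v5:inf,v6:8

step 1: dist = v0:inf,v1:inf,v2:inf,v3:20,v4:0,v5:inf,v6:8
step 2: dist = v0:inf,v1:inf,v2:21,v3:14,v4:0,v5:inf,v6:8
step 3: dist = v0:inf,v1:inf,v2:15,v3:14,v4:0,v5:inf,v6:8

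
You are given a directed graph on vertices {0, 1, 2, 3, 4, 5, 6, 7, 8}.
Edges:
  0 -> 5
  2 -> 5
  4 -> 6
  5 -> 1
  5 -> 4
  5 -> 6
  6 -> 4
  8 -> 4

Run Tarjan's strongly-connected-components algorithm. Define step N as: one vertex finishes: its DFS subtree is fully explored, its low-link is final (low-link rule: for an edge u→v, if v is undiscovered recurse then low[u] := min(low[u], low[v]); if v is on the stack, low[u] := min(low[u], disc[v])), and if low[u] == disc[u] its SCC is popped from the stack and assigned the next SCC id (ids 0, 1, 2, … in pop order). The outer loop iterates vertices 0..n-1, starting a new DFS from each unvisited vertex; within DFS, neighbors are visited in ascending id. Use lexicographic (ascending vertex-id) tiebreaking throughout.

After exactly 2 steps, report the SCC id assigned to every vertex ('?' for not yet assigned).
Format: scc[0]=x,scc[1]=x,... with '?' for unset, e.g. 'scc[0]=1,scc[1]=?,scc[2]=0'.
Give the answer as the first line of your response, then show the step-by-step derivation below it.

scc[0]=?,scc[1]=0,scc[2]=?,scc[3]=?,scc[4]=?,scc[5]=?,scc[6]=?,scc[7]=?,scc[8]=?

step 1: low=(low[0]=0,low[1]=2,low[2]=?,low[3]=?,low[4]=?,low[5]=1,low[6]=?,low[7]=?,low[8]=?); scc=(scc[0]=?,scc[1]=0,scc[2]=?,scc[3]=?,scc[4]=?,scc[5]=?,scc[6]=?,scc[7]=?,scc[8]=?)
step 2: low=(low[0]=0,low[1]=2,low[2]=?,low[3]=?,low[4]=3,low[5]=1,low[6]=3,low[7]=?,low[8]=?); scc=(scc[0]=?,scc[1]=0,scc[2]=?,scc[3]=?,scc[4]=?,scc[5]=?,scc[6]=?,scc[7]=?,scc[8]=?)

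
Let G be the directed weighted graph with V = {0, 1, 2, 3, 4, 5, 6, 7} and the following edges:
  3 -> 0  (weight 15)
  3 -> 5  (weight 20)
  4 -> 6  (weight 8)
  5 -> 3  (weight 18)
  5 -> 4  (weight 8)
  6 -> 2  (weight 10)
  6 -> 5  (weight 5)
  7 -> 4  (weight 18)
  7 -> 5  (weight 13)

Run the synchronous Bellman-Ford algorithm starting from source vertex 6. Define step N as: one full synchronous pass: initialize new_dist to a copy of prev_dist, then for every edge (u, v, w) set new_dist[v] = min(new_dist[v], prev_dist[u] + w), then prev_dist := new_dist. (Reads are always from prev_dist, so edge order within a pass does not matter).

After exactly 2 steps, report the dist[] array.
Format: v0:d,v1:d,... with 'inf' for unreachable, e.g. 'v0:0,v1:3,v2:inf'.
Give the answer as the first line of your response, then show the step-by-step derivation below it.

v0:inf,v1:inf,v2:10,v3:23,v4:13,v5:5,v6:0,v7:inf

step 1: dist = v0:inf,v1:inf,v2:10,v3:inf,v4:inf,v5:5,v6:0,v7:inf
step 2: dist = v0:inf,v1:inf,v2:10,v3:23,v4:13,v5:5,v6:0,v7:inf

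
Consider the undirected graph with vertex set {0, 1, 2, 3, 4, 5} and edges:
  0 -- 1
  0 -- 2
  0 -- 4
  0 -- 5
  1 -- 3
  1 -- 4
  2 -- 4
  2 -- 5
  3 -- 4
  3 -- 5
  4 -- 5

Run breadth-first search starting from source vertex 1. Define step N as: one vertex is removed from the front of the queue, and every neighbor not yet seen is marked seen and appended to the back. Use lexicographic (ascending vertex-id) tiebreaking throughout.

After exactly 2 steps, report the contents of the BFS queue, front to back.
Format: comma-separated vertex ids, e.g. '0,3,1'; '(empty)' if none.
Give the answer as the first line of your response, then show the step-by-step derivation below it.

3,4,2,5

step 1: dequeue 1; queue=[0,3,4]; order=1
step 2: dequeue 0; queue=[3,4,2,5]; order=1,0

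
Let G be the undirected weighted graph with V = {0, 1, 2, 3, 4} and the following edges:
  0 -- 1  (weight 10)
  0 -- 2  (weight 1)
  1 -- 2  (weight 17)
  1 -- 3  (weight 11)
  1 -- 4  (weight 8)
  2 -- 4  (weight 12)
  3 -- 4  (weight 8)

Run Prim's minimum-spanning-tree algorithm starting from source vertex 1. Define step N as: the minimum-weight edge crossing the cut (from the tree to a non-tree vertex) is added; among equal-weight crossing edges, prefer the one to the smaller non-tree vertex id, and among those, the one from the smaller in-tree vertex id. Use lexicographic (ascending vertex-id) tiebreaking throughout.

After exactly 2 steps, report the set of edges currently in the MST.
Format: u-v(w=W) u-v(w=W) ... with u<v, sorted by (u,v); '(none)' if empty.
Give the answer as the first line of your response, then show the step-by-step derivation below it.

1-4(w=8) 3-4(w=8)

step 1: add edge 1-4 (w=8); MST = {1-4(w=8)}
step 2: add edge 3-4 (w=8); MST = {1-4(w=8) 3-4(w=8)}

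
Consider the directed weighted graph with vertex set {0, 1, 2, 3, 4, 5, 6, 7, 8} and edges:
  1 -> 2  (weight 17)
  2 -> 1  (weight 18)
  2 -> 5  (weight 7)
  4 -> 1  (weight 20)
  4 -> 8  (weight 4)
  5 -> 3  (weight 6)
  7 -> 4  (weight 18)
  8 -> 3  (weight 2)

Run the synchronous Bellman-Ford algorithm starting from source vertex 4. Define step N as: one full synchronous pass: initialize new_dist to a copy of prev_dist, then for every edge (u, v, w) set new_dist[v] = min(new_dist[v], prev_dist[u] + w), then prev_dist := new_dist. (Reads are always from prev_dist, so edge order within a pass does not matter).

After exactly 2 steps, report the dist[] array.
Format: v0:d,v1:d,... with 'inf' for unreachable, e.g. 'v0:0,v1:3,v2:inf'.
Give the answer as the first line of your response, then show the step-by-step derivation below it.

v0:inf,v1:20,v2:37,v3:6,v4:0,v5:inf,v6:inf,v7:inf,v8:4

step 1: dist = v0:inf,v1:20,v2:inf,v3:inf,v4:0,v5:inf,v6:inf,v7:inf,v8:4
step 2: dist = v0:inf,v1:20,v2:37,v3:6,v4:0,v5:inf,v6:inf,v7:inf,v8:4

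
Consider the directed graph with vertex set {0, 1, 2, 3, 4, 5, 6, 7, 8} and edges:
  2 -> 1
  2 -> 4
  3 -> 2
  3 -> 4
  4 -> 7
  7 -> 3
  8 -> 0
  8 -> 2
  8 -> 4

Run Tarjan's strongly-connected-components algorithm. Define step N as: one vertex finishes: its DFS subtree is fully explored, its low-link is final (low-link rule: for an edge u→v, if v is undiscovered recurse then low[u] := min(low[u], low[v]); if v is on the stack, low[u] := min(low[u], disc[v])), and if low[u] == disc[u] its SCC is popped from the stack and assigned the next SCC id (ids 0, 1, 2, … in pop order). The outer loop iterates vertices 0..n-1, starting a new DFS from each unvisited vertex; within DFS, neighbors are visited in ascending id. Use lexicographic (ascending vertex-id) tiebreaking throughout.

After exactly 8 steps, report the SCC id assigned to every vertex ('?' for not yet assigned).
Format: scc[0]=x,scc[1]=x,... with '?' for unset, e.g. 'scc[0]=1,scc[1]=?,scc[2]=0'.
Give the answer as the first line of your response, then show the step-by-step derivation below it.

scc[0]=0,scc[1]=1,scc[2]=2,scc[3]=2,scc[4]=2,scc[5]=3,scc[6]=4,scc[7]=2,scc[8]=?

step 1: low=(low[0]=0,low[1]=?,low[2]=?,low[3]=?,low[4]=?,low[5]=?,low[6]=?,low[7]=?,low[8]=?); scc=(scc[0]=0,scc[1]=?,scc[2]=?,scc[3]=?,scc[4]=?,scc[5]=?,scc[6]=?,scc[7]=?,scc[8]=?)
step 2: low=(low[0]=0,low[1]=1,low[2]=?,low[3]=?,low[4]=?,low[5]=?,low[6]=?,low[7]=?,low[8]=?); scc=(scc[0]=0,scc[1]=1,scc[2]=?,scc[3]=?,scc[4]=?,scc[5]=?,scc[6]=?,scc[7]=?,scc[8]=?)
step 3: low=(low[0]=0,low[1]=1,low[2]=2,low[3]=2,low[4]=3,low[5]=?,low[6]=?,low[7]=4,low[8]=?); scc=(scc[0]=0,scc[1]=1,scc[2]=?,scc[3]=?,scc[4]=?,scc[5]=?,scc[6]=?,scc[7]=?,scc[8]=?)
step 4: low=(low[0]=0,low[1]=1,low[2]=2,low[3]=2,low[4]=3,low[5]=?,low[6]=?,low[7]=2,low[8]=?); scc=(scc[0]=0,scc[1]=1,scc[2]=?,scc[3]=?,scc[4]=?,scc[5]=?,scc[6]=?,scc[7]=?,scc[8]=?)
step 5: low=(low[0]=0,low[1]=1,low[2]=2,low[3]=2,low[4]=2,low[5]=?,low[6]=?,low[7]=2,low[8]=?); scc=(scc[0]=0,scc[1]=1,scc[2]=?,scc[3]=?,scc[4]=?,scc[5]=?,scc[6]=?,scc[7]=?,scc[8]=?)
step 6: low=(low[0]=0,low[1]=1,low[2]=2,low[3]=2,low[4]=2,low[5]=?,low[6]=?,low[7]=2,low[8]=?); scc=(scc[0]=0,scc[1]=1,scc[2]=2,scc[3]=2,scc[4]=2,scc[5]=?,scc[6]=?,scc[7]=2,scc[8]=?)
step 7: low=(low[0]=0,low[1]=1,low[2]=2,low[3]=2,low[4]=2,low[5]=6,low[6]=?,low[7]=2,low[8]=?); scc=(scc[0]=0,scc[1]=1,scc[2]=2,scc[3]=2,scc[4]=2,scc[5]=3,scc[6]=?,scc[7]=2,scc[8]=?)
step 8: low=(low[0]=0,low[1]=1,low[2]=2,low[3]=2,low[4]=2,low[5]=6,low[6]=7,low[7]=2,low[8]=?); scc=(scc[0]=0,scc[1]=1,scc[2]=2,scc[3]=2,scc[4]=2,scc[5]=3,scc[6]=4,scc[7]=2,scc[8]=?)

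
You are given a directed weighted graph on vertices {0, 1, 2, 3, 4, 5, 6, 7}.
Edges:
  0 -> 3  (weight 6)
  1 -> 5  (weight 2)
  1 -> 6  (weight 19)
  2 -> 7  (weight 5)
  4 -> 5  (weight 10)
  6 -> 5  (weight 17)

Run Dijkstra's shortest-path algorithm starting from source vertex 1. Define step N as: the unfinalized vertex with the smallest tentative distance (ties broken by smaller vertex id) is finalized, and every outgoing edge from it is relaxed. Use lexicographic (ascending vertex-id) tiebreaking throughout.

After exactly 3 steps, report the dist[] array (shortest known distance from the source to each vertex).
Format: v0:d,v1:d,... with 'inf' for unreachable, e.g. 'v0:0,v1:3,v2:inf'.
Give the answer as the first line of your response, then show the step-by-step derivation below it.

v0:inf,v1:0,v2:inf,v3:inf,v4:inf,v5:2,v6:19,v7:inf

step 1: dist = v0:inf,v1:0,v2:inf,v3:inf,v4:inf,v5:2,v6:19,v7:inf
step 2: dist = v0:inf,v1:0,v2:inf,v3:inf,v4:inf,v5:2,v6:19,v7:inf
step 3: dist = v0:inf,v1:0,v2:inf,v3:inf,v4:inf,v5:2,v6:19,v7:inf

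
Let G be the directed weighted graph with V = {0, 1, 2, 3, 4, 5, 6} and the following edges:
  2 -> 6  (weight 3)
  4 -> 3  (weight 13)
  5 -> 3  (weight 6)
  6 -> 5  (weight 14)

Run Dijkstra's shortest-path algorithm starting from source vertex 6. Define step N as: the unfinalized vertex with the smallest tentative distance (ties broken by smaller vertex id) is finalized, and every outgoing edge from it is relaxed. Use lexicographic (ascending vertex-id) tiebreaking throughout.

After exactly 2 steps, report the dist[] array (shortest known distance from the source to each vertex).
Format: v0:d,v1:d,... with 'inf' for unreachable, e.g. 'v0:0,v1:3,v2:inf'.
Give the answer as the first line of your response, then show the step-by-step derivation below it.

v0:inf,v1:inf,v2:inf,v3:20,v4:inf,v5:14,v6:0

step 1: dist = v0:inf,v1:inf,v2:inf,v3:inf,v4:inf,v5:14,v6:0
step 2: dist = v0:inf,v1:inf,v2:inf,v3:20,v4:inf,v5:14,v6:0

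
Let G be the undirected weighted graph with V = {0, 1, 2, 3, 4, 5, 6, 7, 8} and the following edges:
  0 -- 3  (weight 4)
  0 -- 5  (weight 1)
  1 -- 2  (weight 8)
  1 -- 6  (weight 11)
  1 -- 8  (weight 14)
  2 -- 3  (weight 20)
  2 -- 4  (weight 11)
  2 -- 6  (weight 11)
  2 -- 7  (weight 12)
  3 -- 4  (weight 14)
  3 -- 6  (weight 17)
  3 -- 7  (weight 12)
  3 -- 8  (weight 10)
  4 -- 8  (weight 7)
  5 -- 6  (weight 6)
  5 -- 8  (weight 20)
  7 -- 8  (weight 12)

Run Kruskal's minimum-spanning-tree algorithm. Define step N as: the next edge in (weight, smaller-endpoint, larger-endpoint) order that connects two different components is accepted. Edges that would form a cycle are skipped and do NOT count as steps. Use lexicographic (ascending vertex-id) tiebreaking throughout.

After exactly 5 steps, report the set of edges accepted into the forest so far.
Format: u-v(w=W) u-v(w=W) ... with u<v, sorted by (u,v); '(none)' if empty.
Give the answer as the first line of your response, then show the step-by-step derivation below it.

0-3(w=4) 0-5(w=1) 1-2(w=8) 4-8(w=7) 5-6(w=6)

step 1: add edge 0-5 (w=1); MST = {0-5(w=1)}
step 2: add edge 0-3 (w=4); MST = {0-3(w=4) 0-5(w=1)}
step 3: add edge 5-6 (w=6); MST = {0-3(w=4) 0-5(w=1) 5-6(w=6)}
step 4: add edge 4-8 (w=7); MST = {0-3(w=4) 0-5(w=1) 4-8(w=7) 5-6(w=6)}
step 5: add edge 1-2 (w=8); MST = {0-3(w=4) 0-5(w=1) 1-2(w=8) 4-8(w=7) 5-6(w=6)}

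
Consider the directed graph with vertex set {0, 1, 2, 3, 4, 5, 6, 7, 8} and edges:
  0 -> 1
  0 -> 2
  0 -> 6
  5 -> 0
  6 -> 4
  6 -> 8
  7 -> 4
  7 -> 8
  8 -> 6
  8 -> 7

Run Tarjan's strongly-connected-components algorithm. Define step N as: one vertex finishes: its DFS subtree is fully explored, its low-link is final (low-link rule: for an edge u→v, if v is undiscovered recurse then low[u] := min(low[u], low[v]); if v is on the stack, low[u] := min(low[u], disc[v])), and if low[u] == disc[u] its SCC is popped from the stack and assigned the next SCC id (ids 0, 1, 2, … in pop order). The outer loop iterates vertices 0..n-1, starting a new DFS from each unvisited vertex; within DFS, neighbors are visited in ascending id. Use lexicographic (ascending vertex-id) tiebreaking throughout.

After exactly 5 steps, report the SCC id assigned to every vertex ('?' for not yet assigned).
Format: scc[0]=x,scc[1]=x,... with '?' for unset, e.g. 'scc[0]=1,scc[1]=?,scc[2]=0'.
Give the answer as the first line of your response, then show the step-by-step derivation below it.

scc[0]=?,scc[1]=0,scc[2]=1,scc[3]=?,scc[4]=2,scc[5]=?,scc[6]=?,scc[7]=?,scc[8]=?

step 1: low=(low[0]=0,low[1]=1,low[2]=?,low[3]=?,low[4]=?,low[5]=?,low[6]=?,low[7]=?,low[8]=?); scc=(scc[0]=?,scc[1]=0,scc[2]=?,scc[3]=?,scc[4]=?,scc[5]=?,scc[6]=?,scc[7]=?,scc[8]=?)
step 2: low=(low[0]=0,low[1]=1,low[2]=2,low[3]=?,low[4]=?,low[5]=?,low[6]=?,low[7]=?,low[8]=?); scc=(scc[0]=?,scc[1]=0,scc[2]=1,scc[3]=?,scc[4]=?,scc[5]=?,scc[6]=?,scc[7]=?,scc[8]=?)
step 3: low=(low[0]=0,low[1]=1,low[2]=2,low[3]=?,low[4]=4,low[5]=?,low[6]=3,low[7]=?,low[8]=?); scc=(scc[0]=?,scc[1]=0,scc[2]=1,scc[3]=?,scc[4]=2,scc[5]=?,scc[6]=?,scc[7]=?,scc[8]=?)
step 4: low=(low[0]=0,low[1]=1,low[2]=2,low[3]=?,low[4]=4,low[5]=?,low[6]=3,low[7]=5,low[8]=3); scc=(scc[0]=?,scc[1]=0,scc[2]=1,scc[3]=?,scc[4]=2,scc[5]=?,scc[6]=?,scc[7]=?,scc[8]=?)
step 5: low=(low[0]=0,low[1]=1,low[2]=2,low[3]=?,low[4]=4,low[5]=?,low[6]=3,low[7]=5,low[8]=3); scc=(scc[0]=?,scc[1]=0,scc[2]=1,scc[3]=?,scc[4]=2,scc[5]=?,scc[6]=?,scc[7]=?,scc[8]=?)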